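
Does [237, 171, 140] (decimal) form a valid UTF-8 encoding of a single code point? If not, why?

Structurally a 3-byte sequence; payload = 0xDACC.
But 0xDACC is in U+D800–U+DFFF, the surrogate range. Surrogates are not Unicode scalar values and are forbidden in UTF-8.

invalid (encodes a surrogate (U+D800–U+DFFF))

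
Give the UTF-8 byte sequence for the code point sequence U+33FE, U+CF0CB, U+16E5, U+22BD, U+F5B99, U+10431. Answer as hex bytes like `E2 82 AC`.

E3 8F BE F3 8F 83 8B E1 9B A5 E2 8A BD F3 B5 AE 99 F0 90 90 B1

U+33FE: 3-byte form → E3 8F BE.
U+CF0CB: 4-byte form → F3 8F 83 8B.
U+16E5: 3-byte form → E1 9B A5.
U+22BD: 3-byte form → E2 8A BD.
U+F5B99: 4-byte form → F3 B5 AE 99.
U+10431: 4-byte form → F0 90 90 B1.
Concatenated (21 bytes): E3 8F BE F3 8F 83 8B E1 9B A5 E2 8A BD F3 B5 AE 99 F0 90 90 B1.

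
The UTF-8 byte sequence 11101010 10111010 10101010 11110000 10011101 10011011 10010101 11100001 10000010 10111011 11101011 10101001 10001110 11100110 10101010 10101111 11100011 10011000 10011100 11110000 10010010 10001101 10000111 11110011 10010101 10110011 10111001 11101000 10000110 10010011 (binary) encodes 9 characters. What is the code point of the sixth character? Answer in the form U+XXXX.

Offset 0: leading byte 0xEA = 11101010 → 3-byte char #1 = EA BA AA.
Offset 3: leading byte 0xF0 = 11110000 → 4-byte char #2 = F0 9D 9B 95.
Offset 7: leading byte 0xE1 = 11100001 → 3-byte char #3 = E1 82 BB.
Offset 10: leading byte 0xEB = 11101011 → 3-byte char #4 = EB A9 8E.
Offset 13: leading byte 0xE6 = 11100110 → 3-byte char #5 = E6 AA AF.
Offset 16: leading byte 0xE3 = 11100011 → 3-byte char #6 = E3 98 9C.
Leading byte 0xE3 = 11100011 matches 1110xxxx → 3-byte sequence.
Byte 1: 0xE3 = 11100011, payload 0011 (4 bits).
Byte 2: 0x98 = 10011000 (10xxxxxx ✓), payload 011000.
Byte 3: 0x9C = 10011100 (10xxxxxx ✓), payload 011100.
Concatenate: 0011011000011100 = 0x361C (16 bits → U+361C).

U+361C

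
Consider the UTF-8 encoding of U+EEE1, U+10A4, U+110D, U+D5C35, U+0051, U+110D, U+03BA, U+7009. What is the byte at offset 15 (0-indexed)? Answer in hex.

0x84

U+EEE1 → 3-byte form EE BB A1 at offsets 0–2.
U+10A4 → 3-byte form E1 82 A4 at offsets 3–5.
U+110D → 3-byte form E1 84 8D at offsets 6–8.
U+D5C35 → 4-byte form F3 95 B0 B5 at offsets 9–12.
U+0051 → 1-byte form 51 at offsets 13–13.
U+110D → 3-byte form E1 84 8D at offsets 14–16.
Offset 15 falls in char 6's range; it's byte 2 of E1 84 8D = 0x84.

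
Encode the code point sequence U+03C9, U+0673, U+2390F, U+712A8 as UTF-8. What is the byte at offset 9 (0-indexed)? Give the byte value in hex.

U+03C9 → 2-byte form CF 89 at offsets 0–1.
U+0673 → 2-byte form D9 B3 at offsets 2–3.
U+2390F → 4-byte form F0 A3 A4 8F at offsets 4–7.
U+712A8 → 4-byte form F1 B1 8A A8 at offsets 8–11.
Offset 9 falls in char 4's range; it's byte 2 of F1 B1 8A A8 = 0xB1.

0xB1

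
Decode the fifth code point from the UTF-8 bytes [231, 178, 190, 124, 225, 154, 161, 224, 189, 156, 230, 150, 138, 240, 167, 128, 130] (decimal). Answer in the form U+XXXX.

U+658A

Offset 0: leading byte 0xE7 = 11100111 → 3-byte char #1 = E7 B2 BE.
Offset 3: leading byte 0x7C = 01111100 → 1-byte char #2 = 7C.
Offset 4: leading byte 0xE1 = 11100001 → 3-byte char #3 = E1 9A A1.
Offset 7: leading byte 0xE0 = 11100000 → 3-byte char #4 = E0 BD 9C.
Offset 10: leading byte 0xE6 = 11100110 → 3-byte char #5 = E6 96 8A.
Leading byte 0xE6 = 11100110 matches 1110xxxx → 3-byte sequence.
Byte 1: 0xE6 = 11100110, payload 0110 (4 bits).
Byte 2: 0x96 = 10010110 (10xxxxxx ✓), payload 010110.
Byte 3: 0x8A = 10001010 (10xxxxxx ✓), payload 001010.
Concatenate: 0110010110001010 = 0x658A (16 bits → U+658A).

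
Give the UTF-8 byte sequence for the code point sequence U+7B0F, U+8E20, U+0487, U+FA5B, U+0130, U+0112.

E7 AC 8F E8 B8 A0 D2 87 EF A9 9B C4 B0 C4 92

U+7B0F: 3-byte form → E7 AC 8F.
U+8E20: 3-byte form → E8 B8 A0.
U+0487: 2-byte form → D2 87.
U+FA5B: 3-byte form → EF A9 9B.
U+0130: 2-byte form → C4 B0.
U+0112: 2-byte form → C4 92.
Concatenated (15 bytes): E7 AC 8F E8 B8 A0 D2 87 EF A9 9B C4 B0 C4 92.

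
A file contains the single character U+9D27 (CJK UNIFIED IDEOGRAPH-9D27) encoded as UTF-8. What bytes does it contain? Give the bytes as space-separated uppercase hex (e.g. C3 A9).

E9 B4 A7

U+9D27 = 0x9D27 = 40231 decimal. In range U+0800–U+FFFF → 3-byte form: 1110xxxx 10xxxxxx 10xxxxxx.
Binary (16 bits): 1001110100100111.
Split 4+6+6: 1001 | 110100 | 100111.
Byte 1: 11101001 = 0xE9.
Byte 2: 10110100 = 0xB4.
Byte 3: 10100111 = 0xA7.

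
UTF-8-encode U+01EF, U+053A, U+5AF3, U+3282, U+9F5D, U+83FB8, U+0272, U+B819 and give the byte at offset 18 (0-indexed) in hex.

0xB2

U+01EF → 2-byte form C7 AF at offsets 0–1.
U+053A → 2-byte form D4 BA at offsets 2–3.
U+5AF3 → 3-byte form E5 AB B3 at offsets 4–6.
U+3282 → 3-byte form E3 8A 82 at offsets 7–9.
U+9F5D → 3-byte form E9 BD 9D at offsets 10–12.
U+83FB8 → 4-byte form F2 83 BE B8 at offsets 13–16.
U+0272 → 2-byte form C9 B2 at offsets 17–18.
Offset 18 falls in char 7's range; it's byte 2 of C9 B2 = 0xB2.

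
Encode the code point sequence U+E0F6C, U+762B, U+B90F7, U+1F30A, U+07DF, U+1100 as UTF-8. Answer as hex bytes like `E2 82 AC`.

U+E0F6C: 4-byte form → F3 A0 BD AC.
U+762B: 3-byte form → E7 98 AB.
U+B90F7: 4-byte form → F2 B9 83 B7.
U+1F30A: 4-byte form → F0 9F 8C 8A.
U+07DF: 2-byte form → DF 9F.
U+1100: 3-byte form → E1 84 80.
Concatenated (20 bytes): F3 A0 BD AC E7 98 AB F2 B9 83 B7 F0 9F 8C 8A DF 9F E1 84 80.

F3 A0 BD AC E7 98 AB F2 B9 83 B7 F0 9F 8C 8A DF 9F E1 84 80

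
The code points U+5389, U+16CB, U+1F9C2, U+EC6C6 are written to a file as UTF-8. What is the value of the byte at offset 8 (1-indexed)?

1-indexed offset 8 is 0-indexed offset 7.
U+5389 → 3-byte form E5 8E 89 at offsets 0–2.
U+16CB → 3-byte form E1 9B 8B at offsets 3–5.
U+1F9C2 → 4-byte form F0 9F A7 82 at offsets 6–9.
Offset 7 falls in char 3's range; it's byte 2 of F0 9F A7 82 = 0x9F.

0x9F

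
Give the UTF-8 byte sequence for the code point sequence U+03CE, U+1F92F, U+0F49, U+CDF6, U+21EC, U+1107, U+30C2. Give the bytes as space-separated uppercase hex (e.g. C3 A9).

CF 8E F0 9F A4 AF E0 BD 89 EC B7 B6 E2 87 AC E1 84 87 E3 83 82

U+03CE: 2-byte form → CF 8E.
U+1F92F: 4-byte form → F0 9F A4 AF.
U+0F49: 3-byte form → E0 BD 89.
U+CDF6: 3-byte form → EC B7 B6.
U+21EC: 3-byte form → E2 87 AC.
U+1107: 3-byte form → E1 84 87.
U+30C2: 3-byte form → E3 83 82.
Concatenated (21 bytes): CF 8E F0 9F A4 AF E0 BD 89 EC B7 B6 E2 87 AC E1 84 87 E3 83 82.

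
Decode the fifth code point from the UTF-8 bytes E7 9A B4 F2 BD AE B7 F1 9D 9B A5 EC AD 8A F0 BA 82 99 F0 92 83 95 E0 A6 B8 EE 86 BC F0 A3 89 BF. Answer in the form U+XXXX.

Offset 0: leading byte 0xE7 = 11100111 → 3-byte char #1 = E7 9A B4.
Offset 3: leading byte 0xF2 = 11110010 → 4-byte char #2 = F2 BD AE B7.
Offset 7: leading byte 0xF1 = 11110001 → 4-byte char #3 = F1 9D 9B A5.
Offset 11: leading byte 0xEC = 11101100 → 3-byte char #4 = EC AD 8A.
Offset 14: leading byte 0xF0 = 11110000 → 4-byte char #5 = F0 BA 82 99.
Leading byte 0xF0 = 11110000 matches 11110xxx → 4-byte sequence.
Byte 1: 0xF0 = 11110000, payload 000 (3 bits).
Byte 2: 0xBA = 10111010 (10xxxxxx ✓), payload 111010.
Byte 3: 0x82 = 10000010 (10xxxxxx ✓), payload 000010.
Byte 4: 0x99 = 10011001 (10xxxxxx ✓), payload 011001.
Concatenate: 000111010000010011001 = 0x3A099 (21 bits → U+3A099).

U+3A099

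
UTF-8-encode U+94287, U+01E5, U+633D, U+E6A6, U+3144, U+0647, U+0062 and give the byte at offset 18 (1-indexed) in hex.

1-indexed offset 18 is 0-indexed offset 17.
U+94287 → 4-byte form F2 94 8A 87 at offsets 0–3.
U+01E5 → 2-byte form C7 A5 at offsets 4–5.
U+633D → 3-byte form E6 8C BD at offsets 6–8.
U+E6A6 → 3-byte form EE 9A A6 at offsets 9–11.
U+3144 → 3-byte form E3 85 84 at offsets 12–14.
U+0647 → 2-byte form D9 87 at offsets 15–16.
U+0062 → 1-byte form 62 at offsets 17–17.
Offset 17 falls in char 7's range; it's byte 1 of 62 = 0x62.

0x62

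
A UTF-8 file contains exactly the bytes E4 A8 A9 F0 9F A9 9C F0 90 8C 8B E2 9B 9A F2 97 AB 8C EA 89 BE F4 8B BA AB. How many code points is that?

Byte at offset 0: 0xE4 = 11100100 → 3-byte char (#1). Advance 3.
Byte at offset 3: 0xF0 = 11110000 → 4-byte char (#2). Advance 4.
Byte at offset 7: 0xF0 = 11110000 → 4-byte char (#3). Advance 4.
Byte at offset 11: 0xE2 = 11100010 → 3-byte char (#4). Advance 3.
Byte at offset 14: 0xF2 = 11110010 → 4-byte char (#5). Advance 4.
Byte at offset 18: 0xEA = 11101010 → 3-byte char (#6). Advance 3.
Byte at offset 21: 0xF4 = 11110100 → 4-byte char (#7). Advance 4.
Reached end at offset 25 after 7 code points.

7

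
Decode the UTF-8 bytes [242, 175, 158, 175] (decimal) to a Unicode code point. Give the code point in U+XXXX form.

U+AF7AF

Leading byte 0xF2 = 11110010 matches 11110xxx → 4-byte sequence.
Byte 1: 0xF2 = 11110010, payload 010 (3 bits).
Byte 2: 0xAF = 10101111 (10xxxxxx ✓), payload 101111.
Byte 3: 0x9E = 10011110 (10xxxxxx ✓), payload 011110.
Byte 4: 0xAF = 10101111 (10xxxxxx ✓), payload 101111.
Concatenate: 010101111011110101111 = 0xAF7AF (21 bits → U+AF7AF).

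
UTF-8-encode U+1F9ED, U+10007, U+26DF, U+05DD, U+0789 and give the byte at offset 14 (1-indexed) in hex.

0xDE

1-indexed offset 14 is 0-indexed offset 13.
U+1F9ED → 4-byte form F0 9F A7 AD at offsets 0–3.
U+10007 → 4-byte form F0 90 80 87 at offsets 4–7.
U+26DF → 3-byte form E2 9B 9F at offsets 8–10.
U+05DD → 2-byte form D7 9D at offsets 11–12.
U+0789 → 2-byte form DE 89 at offsets 13–14.
Offset 13 falls in char 5's range; it's byte 1 of DE 89 = 0xDE.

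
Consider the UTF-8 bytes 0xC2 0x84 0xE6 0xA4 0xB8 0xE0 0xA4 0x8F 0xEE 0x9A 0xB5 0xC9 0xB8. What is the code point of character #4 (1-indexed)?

U+E6B5

Offset 0: leading byte 0xC2 = 11000010 → 2-byte char #1 = C2 84.
Offset 2: leading byte 0xE6 = 11100110 → 3-byte char #2 = E6 A4 B8.
Offset 5: leading byte 0xE0 = 11100000 → 3-byte char #3 = E0 A4 8F.
Offset 8: leading byte 0xEE = 11101110 → 3-byte char #4 = EE 9A B5.
Leading byte 0xEE = 11101110 matches 1110xxxx → 3-byte sequence.
Byte 1: 0xEE = 11101110, payload 1110 (4 bits).
Byte 2: 0x9A = 10011010 (10xxxxxx ✓), payload 011010.
Byte 3: 0xB5 = 10110101 (10xxxxxx ✓), payload 110101.
Concatenate: 1110011010110101 = 0xE6B5 (16 bits → U+E6B5).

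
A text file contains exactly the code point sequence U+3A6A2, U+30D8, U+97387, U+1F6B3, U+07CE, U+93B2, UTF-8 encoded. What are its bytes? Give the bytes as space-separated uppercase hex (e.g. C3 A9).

U+3A6A2: 4-byte form → F0 BA 9A A2.
U+30D8: 3-byte form → E3 83 98.
U+97387: 4-byte form → F2 97 8E 87.
U+1F6B3: 4-byte form → F0 9F 9A B3.
U+07CE: 2-byte form → DF 8E.
U+93B2: 3-byte form → E9 8E B2.
Concatenated (20 bytes): F0 BA 9A A2 E3 83 98 F2 97 8E 87 F0 9F 9A B3 DF 8E E9 8E B2.

F0 BA 9A A2 E3 83 98 F2 97 8E 87 F0 9F 9A B3 DF 8E E9 8E B2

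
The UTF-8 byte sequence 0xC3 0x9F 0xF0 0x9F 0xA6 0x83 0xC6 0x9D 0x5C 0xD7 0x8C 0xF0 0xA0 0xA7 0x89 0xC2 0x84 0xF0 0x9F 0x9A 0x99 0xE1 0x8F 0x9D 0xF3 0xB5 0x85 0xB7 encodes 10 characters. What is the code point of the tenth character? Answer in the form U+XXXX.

U+F5177

Offset 0: leading byte 0xC3 = 11000011 → 2-byte char #1 = C3 9F.
Offset 2: leading byte 0xF0 = 11110000 → 4-byte char #2 = F0 9F A6 83.
Offset 6: leading byte 0xC6 = 11000110 → 2-byte char #3 = C6 9D.
Offset 8: leading byte 0x5C = 01011100 → 1-byte char #4 = 5C.
Offset 9: leading byte 0xD7 = 11010111 → 2-byte char #5 = D7 8C.
Offset 11: leading byte 0xF0 = 11110000 → 4-byte char #6 = F0 A0 A7 89.
Offset 15: leading byte 0xC2 = 11000010 → 2-byte char #7 = C2 84.
Offset 17: leading byte 0xF0 = 11110000 → 4-byte char #8 = F0 9F 9A 99.
Offset 21: leading byte 0xE1 = 11100001 → 3-byte char #9 = E1 8F 9D.
Offset 24: leading byte 0xF3 = 11110011 → 4-byte char #10 = F3 B5 85 B7.
Leading byte 0xF3 = 11110011 matches 11110xxx → 4-byte sequence.
Byte 1: 0xF3 = 11110011, payload 011 (3 bits).
Byte 2: 0xB5 = 10110101 (10xxxxxx ✓), payload 110101.
Byte 3: 0x85 = 10000101 (10xxxxxx ✓), payload 000101.
Byte 4: 0xB7 = 10110111 (10xxxxxx ✓), payload 110111.
Concatenate: 011110101000101110111 = 0xF5177 (21 bits → U+F5177).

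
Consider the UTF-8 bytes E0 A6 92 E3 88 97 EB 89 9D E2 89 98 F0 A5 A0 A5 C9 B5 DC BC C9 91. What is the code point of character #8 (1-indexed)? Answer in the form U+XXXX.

U+0251

Offset 0: leading byte 0xE0 = 11100000 → 3-byte char #1 = E0 A6 92.
Offset 3: leading byte 0xE3 = 11100011 → 3-byte char #2 = E3 88 97.
Offset 6: leading byte 0xEB = 11101011 → 3-byte char #3 = EB 89 9D.
Offset 9: leading byte 0xE2 = 11100010 → 3-byte char #4 = E2 89 98.
Offset 12: leading byte 0xF0 = 11110000 → 4-byte char #5 = F0 A5 A0 A5.
Offset 16: leading byte 0xC9 = 11001001 → 2-byte char #6 = C9 B5.
Offset 18: leading byte 0xDC = 11011100 → 2-byte char #7 = DC BC.
Offset 20: leading byte 0xC9 = 11001001 → 2-byte char #8 = C9 91.
Leading byte 0xC9 = 11001001 matches 110xxxxx → 2-byte sequence.
Byte 1: 0xC9 = 11001001, payload 01001 (5 bits).
Byte 2: 0x91 = 10010001 (10xxxxxx ✓), payload 010001.
Concatenate: 01001010001 = 0x251 (11 bits → U+0251).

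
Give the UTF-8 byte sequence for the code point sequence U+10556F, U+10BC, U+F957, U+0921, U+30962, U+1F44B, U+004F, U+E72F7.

U+10556F: 4-byte form → F4 85 95 AF.
U+10BC: 3-byte form → E1 82 BC.
U+F957: 3-byte form → EF A5 97.
U+0921: 3-byte form → E0 A4 A1.
U+30962: 4-byte form → F0 B0 A5 A2.
U+1F44B: 4-byte form → F0 9F 91 8B.
U+004F: 1-byte form → 4F.
U+E72F7: 4-byte form → F3 A7 8B B7.
Concatenated (26 bytes): F4 85 95 AF E1 82 BC EF A5 97 E0 A4 A1 F0 B0 A5 A2 F0 9F 91 8B 4F F3 A7 8B B7.

F4 85 95 AF E1 82 BC EF A5 97 E0 A4 A1 F0 B0 A5 A2 F0 9F 91 8B 4F F3 A7 8B B7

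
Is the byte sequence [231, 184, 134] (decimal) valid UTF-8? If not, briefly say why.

valid

Leading byte 0xE7 = 11100111 → 3-byte form.
Continuation bytes 0xB8=10111000, 0x86=10000110 all match 10xxxxxx.
Decoded value 0x7E06 is ≥ 0x800 (shortest form) and not a surrogate.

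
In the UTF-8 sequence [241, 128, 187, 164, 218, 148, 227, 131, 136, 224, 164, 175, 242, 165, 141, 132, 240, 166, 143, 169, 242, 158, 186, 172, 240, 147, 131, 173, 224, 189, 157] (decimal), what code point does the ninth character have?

U+0F5D

Offset 0: leading byte 0xF1 = 11110001 → 4-byte char #1 = F1 80 BB A4.
Offset 4: leading byte 0xDA = 11011010 → 2-byte char #2 = DA 94.
Offset 6: leading byte 0xE3 = 11100011 → 3-byte char #3 = E3 83 88.
Offset 9: leading byte 0xE0 = 11100000 → 3-byte char #4 = E0 A4 AF.
Offset 12: leading byte 0xF2 = 11110010 → 4-byte char #5 = F2 A5 8D 84.
Offset 16: leading byte 0xF0 = 11110000 → 4-byte char #6 = F0 A6 8F A9.
Offset 20: leading byte 0xF2 = 11110010 → 4-byte char #7 = F2 9E BA AC.
Offset 24: leading byte 0xF0 = 11110000 → 4-byte char #8 = F0 93 83 AD.
Offset 28: leading byte 0xE0 = 11100000 → 3-byte char #9 = E0 BD 9D.
Leading byte 0xE0 = 11100000 matches 1110xxxx → 3-byte sequence.
Byte 1: 0xE0 = 11100000, payload 0000 (4 bits).
Byte 2: 0xBD = 10111101 (10xxxxxx ✓), payload 111101.
Byte 3: 0x9D = 10011101 (10xxxxxx ✓), payload 011101.
Concatenate: 0000111101011101 = 0xF5D (16 bits → U+0F5D).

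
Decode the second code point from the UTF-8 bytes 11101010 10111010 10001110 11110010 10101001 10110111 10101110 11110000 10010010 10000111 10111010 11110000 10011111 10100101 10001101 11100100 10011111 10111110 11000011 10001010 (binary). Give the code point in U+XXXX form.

U+A9DEE

Offset 0: leading byte 0xEA = 11101010 → 3-byte char #1 = EA BA 8E.
Offset 3: leading byte 0xF2 = 11110010 → 4-byte char #2 = F2 A9 B7 AE.
Leading byte 0xF2 = 11110010 matches 11110xxx → 4-byte sequence.
Byte 1: 0xF2 = 11110010, payload 010 (3 bits).
Byte 2: 0xA9 = 10101001 (10xxxxxx ✓), payload 101001.
Byte 3: 0xB7 = 10110111 (10xxxxxx ✓), payload 110111.
Byte 4: 0xAE = 10101110 (10xxxxxx ✓), payload 101110.
Concatenate: 010101001110111101110 = 0xA9DEE (21 bits → U+A9DEE).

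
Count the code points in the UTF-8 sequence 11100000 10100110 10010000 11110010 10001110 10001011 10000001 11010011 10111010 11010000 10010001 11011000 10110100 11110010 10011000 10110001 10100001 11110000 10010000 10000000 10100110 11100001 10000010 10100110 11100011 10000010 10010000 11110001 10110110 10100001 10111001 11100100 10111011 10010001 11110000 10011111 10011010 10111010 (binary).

Byte at offset 0: 0xE0 = 11100000 → 3-byte char (#1). Advance 3.
Byte at offset 3: 0xF2 = 11110010 → 4-byte char (#2). Advance 4.
Byte at offset 7: 0xD3 = 11010011 → 2-byte char (#3). Advance 2.
Byte at offset 9: 0xD0 = 11010000 → 2-byte char (#4). Advance 2.
Byte at offset 11: 0xD8 = 11011000 → 2-byte char (#5). Advance 2.
Byte at offset 13: 0xF2 = 11110010 → 4-byte char (#6). Advance 4.
Byte at offset 17: 0xF0 = 11110000 → 4-byte char (#7). Advance 4.
Byte at offset 21: 0xE1 = 11100001 → 3-byte char (#8). Advance 3.
Byte at offset 24: 0xE3 = 11100011 → 3-byte char (#9). Advance 3.
Byte at offset 27: 0xF1 = 11110001 → 4-byte char (#10). Advance 4.
Byte at offset 31: 0xE4 = 11100100 → 3-byte char (#11). Advance 3.
Byte at offset 34: 0xF0 = 11110000 → 4-byte char (#12). Advance 4.
Reached end at offset 38 after 12 code points.

12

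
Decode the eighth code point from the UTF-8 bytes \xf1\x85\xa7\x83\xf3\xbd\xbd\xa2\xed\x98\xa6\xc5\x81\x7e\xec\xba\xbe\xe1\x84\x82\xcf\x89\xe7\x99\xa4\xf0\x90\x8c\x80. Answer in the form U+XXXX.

U+03C9

Offset 0: leading byte 0xF1 = 11110001 → 4-byte char #1 = F1 85 A7 83.
Offset 4: leading byte 0xF3 = 11110011 → 4-byte char #2 = F3 BD BD A2.
Offset 8: leading byte 0xED = 11101101 → 3-byte char #3 = ED 98 A6.
Offset 11: leading byte 0xC5 = 11000101 → 2-byte char #4 = C5 81.
Offset 13: leading byte 0x7E = 01111110 → 1-byte char #5 = 7E.
Offset 14: leading byte 0xEC = 11101100 → 3-byte char #6 = EC BA BE.
Offset 17: leading byte 0xE1 = 11100001 → 3-byte char #7 = E1 84 82.
Offset 20: leading byte 0xCF = 11001111 → 2-byte char #8 = CF 89.
Leading byte 0xCF = 11001111 matches 110xxxxx → 2-byte sequence.
Byte 1: 0xCF = 11001111, payload 01111 (5 bits).
Byte 2: 0x89 = 10001001 (10xxxxxx ✓), payload 001001.
Concatenate: 01111001001 = 0x3C9 (11 bits → U+03C9).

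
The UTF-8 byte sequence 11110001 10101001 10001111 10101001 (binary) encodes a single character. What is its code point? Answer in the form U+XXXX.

U+693E9

Leading byte 0xF1 = 11110001 matches 11110xxx → 4-byte sequence.
Byte 1: 0xF1 = 11110001, payload 001 (3 bits).
Byte 2: 0xA9 = 10101001 (10xxxxxx ✓), payload 101001.
Byte 3: 0x8F = 10001111 (10xxxxxx ✓), payload 001111.
Byte 4: 0xA9 = 10101001 (10xxxxxx ✓), payload 101001.
Concatenate: 001101001001111101001 = 0x693E9 (21 bits → U+693E9).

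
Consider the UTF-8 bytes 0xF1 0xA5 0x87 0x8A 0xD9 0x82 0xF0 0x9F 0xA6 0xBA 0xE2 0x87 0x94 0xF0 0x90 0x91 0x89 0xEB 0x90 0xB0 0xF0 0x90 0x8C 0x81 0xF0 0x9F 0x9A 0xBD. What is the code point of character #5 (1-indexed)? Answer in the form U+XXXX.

U+10449

Offset 0: leading byte 0xF1 = 11110001 → 4-byte char #1 = F1 A5 87 8A.
Offset 4: leading byte 0xD9 = 11011001 → 2-byte char #2 = D9 82.
Offset 6: leading byte 0xF0 = 11110000 → 4-byte char #3 = F0 9F A6 BA.
Offset 10: leading byte 0xE2 = 11100010 → 3-byte char #4 = E2 87 94.
Offset 13: leading byte 0xF0 = 11110000 → 4-byte char #5 = F0 90 91 89.
Leading byte 0xF0 = 11110000 matches 11110xxx → 4-byte sequence.
Byte 1: 0xF0 = 11110000, payload 000 (3 bits).
Byte 2: 0x90 = 10010000 (10xxxxxx ✓), payload 010000.
Byte 3: 0x91 = 10010001 (10xxxxxx ✓), payload 010001.
Byte 4: 0x89 = 10001001 (10xxxxxx ✓), payload 001001.
Concatenate: 000010000010001001001 = 0x10449 (21 bits → U+10449).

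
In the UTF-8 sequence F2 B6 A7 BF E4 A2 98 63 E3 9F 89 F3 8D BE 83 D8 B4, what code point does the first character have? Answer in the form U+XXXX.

Offset 0: leading byte 0xF2 = 11110010 → 4-byte char #1 = F2 B6 A7 BF.
Leading byte 0xF2 = 11110010 matches 11110xxx → 4-byte sequence.
Byte 1: 0xF2 = 11110010, payload 010 (3 bits).
Byte 2: 0xB6 = 10110110 (10xxxxxx ✓), payload 110110.
Byte 3: 0xA7 = 10100111 (10xxxxxx ✓), payload 100111.
Byte 4: 0xBF = 10111111 (10xxxxxx ✓), payload 111111.
Concatenate: 010110110100111111111 = 0xB69FF (21 bits → U+B69FF).

U+B69FF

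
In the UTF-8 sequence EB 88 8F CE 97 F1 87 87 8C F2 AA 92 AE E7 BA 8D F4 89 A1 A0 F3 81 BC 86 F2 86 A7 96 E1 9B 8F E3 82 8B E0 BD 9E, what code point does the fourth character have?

Offset 0: leading byte 0xEB = 11101011 → 3-byte char #1 = EB 88 8F.
Offset 3: leading byte 0xCE = 11001110 → 2-byte char #2 = CE 97.
Offset 5: leading byte 0xF1 = 11110001 → 4-byte char #3 = F1 87 87 8C.
Offset 9: leading byte 0xF2 = 11110010 → 4-byte char #4 = F2 AA 92 AE.
Leading byte 0xF2 = 11110010 matches 11110xxx → 4-byte sequence.
Byte 1: 0xF2 = 11110010, payload 010 (3 bits).
Byte 2: 0xAA = 10101010 (10xxxxxx ✓), payload 101010.
Byte 3: 0x92 = 10010010 (10xxxxxx ✓), payload 010010.
Byte 4: 0xAE = 10101110 (10xxxxxx ✓), payload 101110.
Concatenate: 010101010010010101110 = 0xAA4AE (21 bits → U+AA4AE).

U+AA4AE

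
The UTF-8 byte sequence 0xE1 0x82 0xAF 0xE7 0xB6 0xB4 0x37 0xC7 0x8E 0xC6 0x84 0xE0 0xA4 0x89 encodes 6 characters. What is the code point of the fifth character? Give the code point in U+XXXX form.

U+0184

Offset 0: leading byte 0xE1 = 11100001 → 3-byte char #1 = E1 82 AF.
Offset 3: leading byte 0xE7 = 11100111 → 3-byte char #2 = E7 B6 B4.
Offset 6: leading byte 0x37 = 00110111 → 1-byte char #3 = 37.
Offset 7: leading byte 0xC7 = 11000111 → 2-byte char #4 = C7 8E.
Offset 9: leading byte 0xC6 = 11000110 → 2-byte char #5 = C6 84.
Leading byte 0xC6 = 11000110 matches 110xxxxx → 2-byte sequence.
Byte 1: 0xC6 = 11000110, payload 00110 (5 bits).
Byte 2: 0x84 = 10000100 (10xxxxxx ✓), payload 000100.
Concatenate: 00110000100 = 0x184 (11 bits → U+0184).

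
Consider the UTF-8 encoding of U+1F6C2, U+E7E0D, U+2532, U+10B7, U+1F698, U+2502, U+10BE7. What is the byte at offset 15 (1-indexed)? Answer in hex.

0xF0

1-indexed offset 15 is 0-indexed offset 14.
U+1F6C2 → 4-byte form F0 9F 9B 82 at offsets 0–3.
U+E7E0D → 4-byte form F3 A7 B8 8D at offsets 4–7.
U+2532 → 3-byte form E2 94 B2 at offsets 8–10.
U+10B7 → 3-byte form E1 82 B7 at offsets 11–13.
U+1F698 → 4-byte form F0 9F 9A 98 at offsets 14–17.
Offset 14 falls in char 5's range; it's byte 1 of F0 9F 9A 98 = 0xF0.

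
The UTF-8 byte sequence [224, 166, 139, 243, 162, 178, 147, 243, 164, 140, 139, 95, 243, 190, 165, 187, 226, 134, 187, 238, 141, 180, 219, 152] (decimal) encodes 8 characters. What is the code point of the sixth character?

U+21BB

Offset 0: leading byte 0xE0 = 11100000 → 3-byte char #1 = E0 A6 8B.
Offset 3: leading byte 0xF3 = 11110011 → 4-byte char #2 = F3 A2 B2 93.
Offset 7: leading byte 0xF3 = 11110011 → 4-byte char #3 = F3 A4 8C 8B.
Offset 11: leading byte 0x5F = 01011111 → 1-byte char #4 = 5F.
Offset 12: leading byte 0xF3 = 11110011 → 4-byte char #5 = F3 BE A5 BB.
Offset 16: leading byte 0xE2 = 11100010 → 3-byte char #6 = E2 86 BB.
Leading byte 0xE2 = 11100010 matches 1110xxxx → 3-byte sequence.
Byte 1: 0xE2 = 11100010, payload 0010 (4 bits).
Byte 2: 0x86 = 10000110 (10xxxxxx ✓), payload 000110.
Byte 3: 0xBB = 10111011 (10xxxxxx ✓), payload 111011.
Concatenate: 0010000110111011 = 0x21BB (16 bits → U+21BB).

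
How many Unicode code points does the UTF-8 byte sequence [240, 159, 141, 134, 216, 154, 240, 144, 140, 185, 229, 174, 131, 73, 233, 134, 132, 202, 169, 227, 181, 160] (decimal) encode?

8

Byte at offset 0: 0xF0 = 11110000 → 4-byte char (#1). Advance 4.
Byte at offset 4: 0xD8 = 11011000 → 2-byte char (#2). Advance 2.
Byte at offset 6: 0xF0 = 11110000 → 4-byte char (#3). Advance 4.
Byte at offset 10: 0xE5 = 11100101 → 3-byte char (#4). Advance 3.
Byte at offset 13: 0x49 = 01001001 → 1-byte char (#5). Advance 1.
Byte at offset 14: 0xE9 = 11101001 → 3-byte char (#6). Advance 3.
Byte at offset 17: 0xCA = 11001010 → 2-byte char (#7). Advance 2.
Byte at offset 19: 0xE3 = 11100011 → 3-byte char (#8). Advance 3.
Reached end at offset 22 after 8 code points.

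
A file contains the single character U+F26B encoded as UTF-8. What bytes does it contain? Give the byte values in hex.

EF 89 AB

U+F26B = 0xF26B = 62059 decimal. In range U+0800–U+FFFF → 3-byte form: 1110xxxx 10xxxxxx 10xxxxxx.
Binary (16 bits): 1111001001101011.
Split 4+6+6: 1111 | 001001 | 101011.
Byte 1: 11101111 = 0xEF.
Byte 2: 10001001 = 0x89.
Byte 3: 10101011 = 0xAB.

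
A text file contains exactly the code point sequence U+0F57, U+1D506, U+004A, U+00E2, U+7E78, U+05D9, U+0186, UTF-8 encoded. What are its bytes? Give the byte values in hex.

U+0F57: 3-byte form → E0 BD 97.
U+1D506: 4-byte form → F0 9D 94 86.
U+004A: 1-byte form → 4A.
U+00E2: 2-byte form → C3 A2.
U+7E78: 3-byte form → E7 B9 B8.
U+05D9: 2-byte form → D7 99.
U+0186: 2-byte form → C6 86.
Concatenated (17 bytes): E0 BD 97 F0 9D 94 86 4A C3 A2 E7 B9 B8 D7 99 C6 86.

E0 BD 97 F0 9D 94 86 4A C3 A2 E7 B9 B8 D7 99 C6 86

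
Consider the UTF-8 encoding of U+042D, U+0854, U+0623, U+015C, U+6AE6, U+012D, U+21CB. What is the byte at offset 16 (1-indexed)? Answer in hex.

1-indexed offset 16 is 0-indexed offset 15.
U+042D → 2-byte form D0 AD at offsets 0–1.
U+0854 → 3-byte form E0 A1 94 at offsets 2–4.
U+0623 → 2-byte form D8 A3 at offsets 5–6.
U+015C → 2-byte form C5 9C at offsets 7–8.
U+6AE6 → 3-byte form E6 AB A6 at offsets 9–11.
U+012D → 2-byte form C4 AD at offsets 12–13.
U+21CB → 3-byte form E2 87 8B at offsets 14–16.
Offset 15 falls in char 7's range; it's byte 2 of E2 87 8B = 0x87.

0x87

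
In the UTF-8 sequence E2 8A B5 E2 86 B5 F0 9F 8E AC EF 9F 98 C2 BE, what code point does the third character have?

Offset 0: leading byte 0xE2 = 11100010 → 3-byte char #1 = E2 8A B5.
Offset 3: leading byte 0xE2 = 11100010 → 3-byte char #2 = E2 86 B5.
Offset 6: leading byte 0xF0 = 11110000 → 4-byte char #3 = F0 9F 8E AC.
Leading byte 0xF0 = 11110000 matches 11110xxx → 4-byte sequence.
Byte 1: 0xF0 = 11110000, payload 000 (3 bits).
Byte 2: 0x9F = 10011111 (10xxxxxx ✓), payload 011111.
Byte 3: 0x8E = 10001110 (10xxxxxx ✓), payload 001110.
Byte 4: 0xAC = 10101100 (10xxxxxx ✓), payload 101100.
Concatenate: 000011111001110101100 = 0x1F3AC (21 bits → U+1F3AC).

U+1F3AC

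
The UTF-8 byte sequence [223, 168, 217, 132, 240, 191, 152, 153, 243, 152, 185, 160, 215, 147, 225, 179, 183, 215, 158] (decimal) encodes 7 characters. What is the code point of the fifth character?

Offset 0: leading byte 0xDF = 11011111 → 2-byte char #1 = DF A8.
Offset 2: leading byte 0xD9 = 11011001 → 2-byte char #2 = D9 84.
Offset 4: leading byte 0xF0 = 11110000 → 4-byte char #3 = F0 BF 98 99.
Offset 8: leading byte 0xF3 = 11110011 → 4-byte char #4 = F3 98 B9 A0.
Offset 12: leading byte 0xD7 = 11010111 → 2-byte char #5 = D7 93.
Leading byte 0xD7 = 11010111 matches 110xxxxx → 2-byte sequence.
Byte 1: 0xD7 = 11010111, payload 10111 (5 bits).
Byte 2: 0x93 = 10010011 (10xxxxxx ✓), payload 010011.
Concatenate: 10111010011 = 0x5D3 (11 bits → U+05D3).

U+05D3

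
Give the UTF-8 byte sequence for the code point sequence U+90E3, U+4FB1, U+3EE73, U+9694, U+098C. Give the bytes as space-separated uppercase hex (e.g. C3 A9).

E9 83 A3 E4 BE B1 F0 BE B9 B3 E9 9A 94 E0 A6 8C

U+90E3: 3-byte form → E9 83 A3.
U+4FB1: 3-byte form → E4 BE B1.
U+3EE73: 4-byte form → F0 BE B9 B3.
U+9694: 3-byte form → E9 9A 94.
U+098C: 3-byte form → E0 A6 8C.
Concatenated (16 bytes): E9 83 A3 E4 BE B1 F0 BE B9 B3 E9 9A 94 E0 A6 8C.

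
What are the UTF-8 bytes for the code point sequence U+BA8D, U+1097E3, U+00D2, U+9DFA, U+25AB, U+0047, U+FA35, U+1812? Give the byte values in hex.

EB AA 8D F4 89 9F A3 C3 92 E9 B7 BA E2 96 AB 47 EF A8 B5 E1 A0 92

U+BA8D: 3-byte form → EB AA 8D.
U+1097E3: 4-byte form → F4 89 9F A3.
U+00D2: 2-byte form → C3 92.
U+9DFA: 3-byte form → E9 B7 BA.
U+25AB: 3-byte form → E2 96 AB.
U+0047: 1-byte form → 47.
U+FA35: 3-byte form → EF A8 B5.
U+1812: 3-byte form → E1 A0 92.
Concatenated (22 bytes): EB AA 8D F4 89 9F A3 C3 92 E9 B7 BA E2 96 AB 47 EF A8 B5 E1 A0 92.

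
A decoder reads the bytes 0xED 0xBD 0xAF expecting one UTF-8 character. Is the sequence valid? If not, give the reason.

Structurally a 3-byte sequence; payload = 0xDF6F.
But 0xDF6F is in U+D800–U+DFFF, the surrogate range. Surrogates are not Unicode scalar values and are forbidden in UTF-8.

invalid (encodes a surrogate (U+D800–U+DFFF))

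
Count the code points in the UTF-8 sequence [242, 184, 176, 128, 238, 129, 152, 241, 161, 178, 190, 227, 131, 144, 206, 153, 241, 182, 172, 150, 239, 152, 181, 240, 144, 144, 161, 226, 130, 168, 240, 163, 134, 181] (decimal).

Byte at offset 0: 0xF2 = 11110010 → 4-byte char (#1). Advance 4.
Byte at offset 4: 0xEE = 11101110 → 3-byte char (#2). Advance 3.
Byte at offset 7: 0xF1 = 11110001 → 4-byte char (#3). Advance 4.
Byte at offset 11: 0xE3 = 11100011 → 3-byte char (#4). Advance 3.
Byte at offset 14: 0xCE = 11001110 → 2-byte char (#5). Advance 2.
Byte at offset 16: 0xF1 = 11110001 → 4-byte char (#6). Advance 4.
Byte at offset 20: 0xEF = 11101111 → 3-byte char (#7). Advance 3.
Byte at offset 23: 0xF0 = 11110000 → 4-byte char (#8). Advance 4.
Byte at offset 27: 0xE2 = 11100010 → 3-byte char (#9). Advance 3.
Byte at offset 30: 0xF0 = 11110000 → 4-byte char (#10). Advance 4.
Reached end at offset 34 after 10 code points.

10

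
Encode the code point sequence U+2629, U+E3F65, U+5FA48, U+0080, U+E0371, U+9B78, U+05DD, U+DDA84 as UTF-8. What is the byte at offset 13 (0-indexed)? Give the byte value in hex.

0xF3

U+2629 → 3-byte form E2 98 A9 at offsets 0–2.
U+E3F65 → 4-byte form F3 A3 BD A5 at offsets 3–6.
U+5FA48 → 4-byte form F1 9F A9 88 at offsets 7–10.
U+0080 → 2-byte form C2 80 at offsets 11–12.
U+E0371 → 4-byte form F3 A0 8D B1 at offsets 13–16.
Offset 13 falls in char 5's range; it's byte 1 of F3 A0 8D B1 = 0xF3.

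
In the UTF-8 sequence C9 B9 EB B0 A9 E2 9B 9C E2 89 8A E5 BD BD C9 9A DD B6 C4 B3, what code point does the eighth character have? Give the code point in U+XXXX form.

U+0133

Offset 0: leading byte 0xC9 = 11001001 → 2-byte char #1 = C9 B9.
Offset 2: leading byte 0xEB = 11101011 → 3-byte char #2 = EB B0 A9.
Offset 5: leading byte 0xE2 = 11100010 → 3-byte char #3 = E2 9B 9C.
Offset 8: leading byte 0xE2 = 11100010 → 3-byte char #4 = E2 89 8A.
Offset 11: leading byte 0xE5 = 11100101 → 3-byte char #5 = E5 BD BD.
Offset 14: leading byte 0xC9 = 11001001 → 2-byte char #6 = C9 9A.
Offset 16: leading byte 0xDD = 11011101 → 2-byte char #7 = DD B6.
Offset 18: leading byte 0xC4 = 11000100 → 2-byte char #8 = C4 B3.
Leading byte 0xC4 = 11000100 matches 110xxxxx → 2-byte sequence.
Byte 1: 0xC4 = 11000100, payload 00100 (5 bits).
Byte 2: 0xB3 = 10110011 (10xxxxxx ✓), payload 110011.
Concatenate: 00100110011 = 0x133 (11 bits → U+0133).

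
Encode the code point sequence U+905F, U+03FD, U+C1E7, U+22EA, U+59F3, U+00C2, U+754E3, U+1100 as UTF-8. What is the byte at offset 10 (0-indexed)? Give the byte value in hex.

U+905F → 3-byte form E9 81 9F at offsets 0–2.
U+03FD → 2-byte form CF BD at offsets 3–4.
U+C1E7 → 3-byte form EC 87 A7 at offsets 5–7.
U+22EA → 3-byte form E2 8B AA at offsets 8–10.
Offset 10 falls in char 4's range; it's byte 3 of E2 8B AA = 0xAA.

0xAA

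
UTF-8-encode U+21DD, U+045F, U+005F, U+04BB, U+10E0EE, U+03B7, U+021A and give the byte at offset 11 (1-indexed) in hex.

0x83

1-indexed offset 11 is 0-indexed offset 10.
U+21DD → 3-byte form E2 87 9D at offsets 0–2.
U+045F → 2-byte form D1 9F at offsets 3–4.
U+005F → 1-byte form 5F at offsets 5–5.
U+04BB → 2-byte form D2 BB at offsets 6–7.
U+10E0EE → 4-byte form F4 8E 83 AE at offsets 8–11.
Offset 10 falls in char 5's range; it's byte 3 of F4 8E 83 AE = 0x83.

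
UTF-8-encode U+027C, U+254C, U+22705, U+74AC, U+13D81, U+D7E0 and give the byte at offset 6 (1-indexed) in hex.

1-indexed offset 6 is 0-indexed offset 5.
U+027C → 2-byte form C9 BC at offsets 0–1.
U+254C → 3-byte form E2 95 8C at offsets 2–4.
U+22705 → 4-byte form F0 A2 9C 85 at offsets 5–8.
Offset 5 falls in char 3's range; it's byte 1 of F0 A2 9C 85 = 0xF0.

0xF0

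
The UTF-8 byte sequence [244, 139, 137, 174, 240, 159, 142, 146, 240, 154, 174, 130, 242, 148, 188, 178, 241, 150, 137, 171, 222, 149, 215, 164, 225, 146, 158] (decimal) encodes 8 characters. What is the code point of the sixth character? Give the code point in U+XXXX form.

U+0795

Offset 0: leading byte 0xF4 = 11110100 → 4-byte char #1 = F4 8B 89 AE.
Offset 4: leading byte 0xF0 = 11110000 → 4-byte char #2 = F0 9F 8E 92.
Offset 8: leading byte 0xF0 = 11110000 → 4-byte char #3 = F0 9A AE 82.
Offset 12: leading byte 0xF2 = 11110010 → 4-byte char #4 = F2 94 BC B2.
Offset 16: leading byte 0xF1 = 11110001 → 4-byte char #5 = F1 96 89 AB.
Offset 20: leading byte 0xDE = 11011110 → 2-byte char #6 = DE 95.
Leading byte 0xDE = 11011110 matches 110xxxxx → 2-byte sequence.
Byte 1: 0xDE = 11011110, payload 11110 (5 bits).
Byte 2: 0x95 = 10010101 (10xxxxxx ✓), payload 010101.
Concatenate: 11110010101 = 0x795 (11 bits → U+0795).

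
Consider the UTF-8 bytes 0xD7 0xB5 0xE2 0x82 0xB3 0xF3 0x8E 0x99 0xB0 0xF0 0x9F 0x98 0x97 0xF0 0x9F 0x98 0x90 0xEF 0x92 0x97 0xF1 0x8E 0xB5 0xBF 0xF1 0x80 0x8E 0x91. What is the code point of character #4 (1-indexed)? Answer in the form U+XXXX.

U+1F617

Offset 0: leading byte 0xD7 = 11010111 → 2-byte char #1 = D7 B5.
Offset 2: leading byte 0xE2 = 11100010 → 3-byte char #2 = E2 82 B3.
Offset 5: leading byte 0xF3 = 11110011 → 4-byte char #3 = F3 8E 99 B0.
Offset 9: leading byte 0xF0 = 11110000 → 4-byte char #4 = F0 9F 98 97.
Leading byte 0xF0 = 11110000 matches 11110xxx → 4-byte sequence.
Byte 1: 0xF0 = 11110000, payload 000 (3 bits).
Byte 2: 0x9F = 10011111 (10xxxxxx ✓), payload 011111.
Byte 3: 0x98 = 10011000 (10xxxxxx ✓), payload 011000.
Byte 4: 0x97 = 10010111 (10xxxxxx ✓), payload 010111.
Concatenate: 000011111011000010111 = 0x1F617 (21 bits → U+1F617).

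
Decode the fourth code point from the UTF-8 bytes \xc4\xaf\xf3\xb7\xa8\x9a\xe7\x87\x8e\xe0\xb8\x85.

Offset 0: leading byte 0xC4 = 11000100 → 2-byte char #1 = C4 AF.
Offset 2: leading byte 0xF3 = 11110011 → 4-byte char #2 = F3 B7 A8 9A.
Offset 6: leading byte 0xE7 = 11100111 → 3-byte char #3 = E7 87 8E.
Offset 9: leading byte 0xE0 = 11100000 → 3-byte char #4 = E0 B8 85.
Leading byte 0xE0 = 11100000 matches 1110xxxx → 3-byte sequence.
Byte 1: 0xE0 = 11100000, payload 0000 (4 bits).
Byte 2: 0xB8 = 10111000 (10xxxxxx ✓), payload 111000.
Byte 3: 0x85 = 10000101 (10xxxxxx ✓), payload 000101.
Concatenate: 0000111000000101 = 0xE05 (16 bits → U+0E05).

U+0E05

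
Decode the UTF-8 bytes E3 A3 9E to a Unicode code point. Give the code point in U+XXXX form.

Leading byte 0xE3 = 11100011 matches 1110xxxx → 3-byte sequence.
Byte 1: 0xE3 = 11100011, payload 0011 (4 bits).
Byte 2: 0xA3 = 10100011 (10xxxxxx ✓), payload 100011.
Byte 3: 0x9E = 10011110 (10xxxxxx ✓), payload 011110.
Concatenate: 0011100011011110 = 0x38DE (16 bits → U+38DE).

U+38DE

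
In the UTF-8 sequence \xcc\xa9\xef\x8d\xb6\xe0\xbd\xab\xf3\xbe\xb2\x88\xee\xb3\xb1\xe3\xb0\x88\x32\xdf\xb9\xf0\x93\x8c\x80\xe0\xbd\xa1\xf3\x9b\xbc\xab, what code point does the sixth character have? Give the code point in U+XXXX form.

Offset 0: leading byte 0xCC = 11001100 → 2-byte char #1 = CC A9.
Offset 2: leading byte 0xEF = 11101111 → 3-byte char #2 = EF 8D B6.
Offset 5: leading byte 0xE0 = 11100000 → 3-byte char #3 = E0 BD AB.
Offset 8: leading byte 0xF3 = 11110011 → 4-byte char #4 = F3 BE B2 88.
Offset 12: leading byte 0xEE = 11101110 → 3-byte char #5 = EE B3 B1.
Offset 15: leading byte 0xE3 = 11100011 → 3-byte char #6 = E3 B0 88.
Leading byte 0xE3 = 11100011 matches 1110xxxx → 3-byte sequence.
Byte 1: 0xE3 = 11100011, payload 0011 (4 bits).
Byte 2: 0xB0 = 10110000 (10xxxxxx ✓), payload 110000.
Byte 3: 0x88 = 10001000 (10xxxxxx ✓), payload 001000.
Concatenate: 0011110000001000 = 0x3C08 (16 bits → U+3C08).

U+3C08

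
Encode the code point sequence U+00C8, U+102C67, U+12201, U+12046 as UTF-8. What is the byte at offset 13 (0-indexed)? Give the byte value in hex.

0x86

U+00C8 → 2-byte form C3 88 at offsets 0–1.
U+102C67 → 4-byte form F4 82 B1 A7 at offsets 2–5.
U+12201 → 4-byte form F0 92 88 81 at offsets 6–9.
U+12046 → 4-byte form F0 92 81 86 at offsets 10–13.
Offset 13 falls in char 4's range; it's byte 4 of F0 92 81 86 = 0x86.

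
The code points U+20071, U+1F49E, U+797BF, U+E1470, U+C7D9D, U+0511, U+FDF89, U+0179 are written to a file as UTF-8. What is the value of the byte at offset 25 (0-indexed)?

U+20071 → 4-byte form F0 A0 81 B1 at offsets 0–3.
U+1F49E → 4-byte form F0 9F 92 9E at offsets 4–7.
U+797BF → 4-byte form F1 B9 9E BF at offsets 8–11.
U+E1470 → 4-byte form F3 A1 91 B0 at offsets 12–15.
U+C7D9D → 4-byte form F3 87 B6 9D at offsets 16–19.
U+0511 → 2-byte form D4 91 at offsets 20–21.
U+FDF89 → 4-byte form F3 BD BE 89 at offsets 22–25.
Offset 25 falls in char 7's range; it's byte 4 of F3 BD BE 89 = 0x89.

0x89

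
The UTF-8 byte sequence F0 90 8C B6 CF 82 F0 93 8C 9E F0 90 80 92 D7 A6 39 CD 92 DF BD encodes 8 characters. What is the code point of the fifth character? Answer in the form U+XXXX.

U+05E6

Offset 0: leading byte 0xF0 = 11110000 → 4-byte char #1 = F0 90 8C B6.
Offset 4: leading byte 0xCF = 11001111 → 2-byte char #2 = CF 82.
Offset 6: leading byte 0xF0 = 11110000 → 4-byte char #3 = F0 93 8C 9E.
Offset 10: leading byte 0xF0 = 11110000 → 4-byte char #4 = F0 90 80 92.
Offset 14: leading byte 0xD7 = 11010111 → 2-byte char #5 = D7 A6.
Leading byte 0xD7 = 11010111 matches 110xxxxx → 2-byte sequence.
Byte 1: 0xD7 = 11010111, payload 10111 (5 bits).
Byte 2: 0xA6 = 10100110 (10xxxxxx ✓), payload 100110.
Concatenate: 10111100110 = 0x5E6 (11 bits → U+05E6).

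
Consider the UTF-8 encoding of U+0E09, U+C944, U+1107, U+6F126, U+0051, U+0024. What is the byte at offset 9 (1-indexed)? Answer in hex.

0x87

1-indexed offset 9 is 0-indexed offset 8.
U+0E09 → 3-byte form E0 B8 89 at offsets 0–2.
U+C944 → 3-byte form EC A5 84 at offsets 3–5.
U+1107 → 3-byte form E1 84 87 at offsets 6–8.
Offset 8 falls in char 3's range; it's byte 3 of E1 84 87 = 0x87.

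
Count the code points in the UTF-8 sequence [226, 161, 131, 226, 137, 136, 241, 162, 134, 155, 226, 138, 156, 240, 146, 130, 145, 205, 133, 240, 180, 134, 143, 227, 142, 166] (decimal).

8

Byte at offset 0: 0xE2 = 11100010 → 3-byte char (#1). Advance 3.
Byte at offset 3: 0xE2 = 11100010 → 3-byte char (#2). Advance 3.
Byte at offset 6: 0xF1 = 11110001 → 4-byte char (#3). Advance 4.
Byte at offset 10: 0xE2 = 11100010 → 3-byte char (#4). Advance 3.
Byte at offset 13: 0xF0 = 11110000 → 4-byte char (#5). Advance 4.
Byte at offset 17: 0xCD = 11001101 → 2-byte char (#6). Advance 2.
Byte at offset 19: 0xF0 = 11110000 → 4-byte char (#7). Advance 4.
Byte at offset 23: 0xE3 = 11100011 → 3-byte char (#8). Advance 3.
Reached end at offset 26 after 8 code points.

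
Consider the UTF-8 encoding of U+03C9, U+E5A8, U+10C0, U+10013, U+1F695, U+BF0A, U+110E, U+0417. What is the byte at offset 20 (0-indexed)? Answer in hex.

U+03C9 → 2-byte form CF 89 at offsets 0–1.
U+E5A8 → 3-byte form EE 96 A8 at offsets 2–4.
U+10C0 → 3-byte form E1 83 80 at offsets 5–7.
U+10013 → 4-byte form F0 90 80 93 at offsets 8–11.
U+1F695 → 4-byte form F0 9F 9A 95 at offsets 12–15.
U+BF0A → 3-byte form EB BC 8A at offsets 16–18.
U+110E → 3-byte form E1 84 8E at offsets 19–21.
Offset 20 falls in char 7's range; it's byte 2 of E1 84 8E = 0x84.

0x84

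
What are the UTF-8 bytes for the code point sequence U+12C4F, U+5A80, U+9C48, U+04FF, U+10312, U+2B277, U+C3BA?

U+12C4F: 4-byte form → F0 92 B1 8F.
U+5A80: 3-byte form → E5 AA 80.
U+9C48: 3-byte form → E9 B1 88.
U+04FF: 2-byte form → D3 BF.
U+10312: 4-byte form → F0 90 8C 92.
U+2B277: 4-byte form → F0 AB 89 B7.
U+C3BA: 3-byte form → EC 8E BA.
Concatenated (23 bytes): F0 92 B1 8F E5 AA 80 E9 B1 88 D3 BF F0 90 8C 92 F0 AB 89 B7 EC 8E BA.

F0 92 B1 8F E5 AA 80 E9 B1 88 D3 BF F0 90 8C 92 F0 AB 89 B7 EC 8E BA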